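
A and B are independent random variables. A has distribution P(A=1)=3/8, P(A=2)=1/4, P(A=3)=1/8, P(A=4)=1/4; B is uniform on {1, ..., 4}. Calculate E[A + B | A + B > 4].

P(A + B > 4) = 9/16.
Summing (A+B)·P(x,y) over outcomes with A + B > 4 gives 107/32.
E[A + B | A + B > 4] = (107/32) / (9/16) = 107/18.

107/18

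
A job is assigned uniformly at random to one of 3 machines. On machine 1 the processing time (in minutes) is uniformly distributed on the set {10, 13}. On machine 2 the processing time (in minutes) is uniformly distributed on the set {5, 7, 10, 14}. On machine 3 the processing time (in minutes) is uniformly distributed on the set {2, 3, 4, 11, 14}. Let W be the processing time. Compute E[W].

E[W | machine 1] = (10+13)/2 = 23/2.
E[W | machine 2] = (5+7+10+14)/4 = 9.
E[W | machine 3] = (2+3+4+11+14)/5 = 34/5.
E[W] = (1/3)·(23/2) + (1/3)·(9) + (1/3)·(34/5) = 91/10.

91/10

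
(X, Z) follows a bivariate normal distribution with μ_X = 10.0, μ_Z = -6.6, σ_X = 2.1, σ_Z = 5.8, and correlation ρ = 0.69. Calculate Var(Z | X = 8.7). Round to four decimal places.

The conditional variance in a bivariate normal is σ_Z²(1 − ρ²), independent of x.
Var(Z | X=8.7) = (5.8)²·(1 − (0.69)²) = 33.64·0.5239 = 17.6240.

17.6240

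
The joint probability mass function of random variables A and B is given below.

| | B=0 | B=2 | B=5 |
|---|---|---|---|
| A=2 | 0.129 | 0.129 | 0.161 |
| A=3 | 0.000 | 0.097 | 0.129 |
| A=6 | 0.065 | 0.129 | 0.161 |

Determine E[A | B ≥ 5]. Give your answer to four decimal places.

P(B ≥ 5) = 0.451.
Σ A·P over the event = 2·(0.161) + 3·(0.129) + 6·(0.161) = 1.675.
E[A | B ≥ 5] = (1.675) / (0.451) = 3.7140.

3.7140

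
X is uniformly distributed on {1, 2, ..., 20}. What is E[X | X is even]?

Given X is even, X is equally likely to be any of {2, 4, 6, 8, 10, 12, 14, 16, 18, 20}.
E[X | X is even] = (2 + 4 + 6 + 8 + 10 + 12 + 14 + 16 + 18 + 20) / 10 = 11.

11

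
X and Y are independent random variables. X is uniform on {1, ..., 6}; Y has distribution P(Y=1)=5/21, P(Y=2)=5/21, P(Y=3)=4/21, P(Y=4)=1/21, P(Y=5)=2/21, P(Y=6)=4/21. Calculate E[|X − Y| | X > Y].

P(X > Y) = 61/126.
Summing |X−Y|·P(x,y) over outcomes with X > Y gives 11/9.
E[|X − Y| | X > Y] = (11/9) / (61/126) = 154/61.

154/61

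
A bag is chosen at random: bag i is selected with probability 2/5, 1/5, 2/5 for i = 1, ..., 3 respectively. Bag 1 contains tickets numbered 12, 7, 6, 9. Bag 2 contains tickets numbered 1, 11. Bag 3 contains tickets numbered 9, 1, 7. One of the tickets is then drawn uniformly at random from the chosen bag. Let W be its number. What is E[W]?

103/15

E[W | bag 1] = (12+7+6+9)/4 = 17/2.
E[W | bag 2] = (1+11)/2 = 6.
E[W | bag 3] = (9+1+7)/3 = 17/3.
E[W] = (2/5)·(17/2) + (1/5)·(6) + (2/5)·(17/3) = 103/15.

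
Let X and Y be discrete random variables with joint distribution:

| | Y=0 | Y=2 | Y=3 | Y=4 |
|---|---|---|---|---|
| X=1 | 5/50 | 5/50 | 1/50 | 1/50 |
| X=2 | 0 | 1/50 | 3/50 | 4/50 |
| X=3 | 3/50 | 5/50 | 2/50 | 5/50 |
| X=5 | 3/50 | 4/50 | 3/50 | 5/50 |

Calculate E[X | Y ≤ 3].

99/35

P(Y ≤ 3) = 7/10.
Summing X·P(X=x,Y=y) over the conditioning event gives 99/50.
E[X | Y ≤ 3] = (99/50) / (7/10) = 99/35.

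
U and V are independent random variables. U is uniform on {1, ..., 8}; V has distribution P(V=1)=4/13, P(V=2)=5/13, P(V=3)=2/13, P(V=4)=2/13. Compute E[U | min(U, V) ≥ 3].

11/2

P(min(U, V) ≥ 3) = 3/13.
Summing U·P(x,y) over outcomes with min(U, V) ≥ 3 gives 33/26.
E[U | min(U, V) ≥ 3] = (33/26) / (3/13) = 11/2.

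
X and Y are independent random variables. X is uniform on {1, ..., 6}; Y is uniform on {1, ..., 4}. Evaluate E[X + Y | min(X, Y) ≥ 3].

P(min(X, Y) ≥ 3) = 1/3.
Summing (X+Y)·P(x,y) over outcomes with min(X, Y) ≥ 3 gives 8/3.
E[X + Y | min(X, Y) ≥ 3] = (8/3) / (1/3) = 8.

8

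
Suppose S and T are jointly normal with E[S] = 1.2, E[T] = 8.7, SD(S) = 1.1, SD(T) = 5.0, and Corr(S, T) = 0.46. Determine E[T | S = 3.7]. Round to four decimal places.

E[T | S=x] = μ_T + ρ(σ_T/σ_S)(x − μ_S) for jointly normal variables.
E[T | S=3.7] = 8.7 + (0.46)·(5.0/1.1)·(3.7 − (1.2)) = 8.7 + (2.0909)·(2.5) = 13.9273.

13.9273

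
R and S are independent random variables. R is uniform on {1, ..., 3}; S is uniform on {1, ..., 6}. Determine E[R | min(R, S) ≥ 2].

5/2

Outcomes with min(R, S) ≥ 2: (2,2), (2,3), (2,4), (2,5), (2,6), (3,2), (3,3), (3,4), (3,5), (3,6), each with probability 1/18.
E[R | min(R, S) ≥ 2] = (2 + 2 + 2 + 2 + 2 + 3 + 3 + 3 + 3 + 3) / 10 = 5/2.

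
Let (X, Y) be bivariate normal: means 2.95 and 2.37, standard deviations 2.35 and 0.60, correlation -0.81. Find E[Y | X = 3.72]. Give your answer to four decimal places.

The regression of Y on X has slope ρ·σ_Y/σ_X and passes through (μ_X, μ_Y).
E[Y | X=3.72] = 2.37 + (-0.81)·(0.60/2.35)·(3.72 − (2.95)) = 2.37 + (-0.20681)·(0.77) = 2.2108.

2.2108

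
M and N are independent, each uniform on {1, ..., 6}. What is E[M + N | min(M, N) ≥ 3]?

P(min(M, N) ≥ 3) = 4/9.
Summing (M+N)·P(x,y) over outcomes with min(M, N) ≥ 3 gives 4.
E[M + N | min(M, N) ≥ 3] = (4) / (4/9) = 9.

9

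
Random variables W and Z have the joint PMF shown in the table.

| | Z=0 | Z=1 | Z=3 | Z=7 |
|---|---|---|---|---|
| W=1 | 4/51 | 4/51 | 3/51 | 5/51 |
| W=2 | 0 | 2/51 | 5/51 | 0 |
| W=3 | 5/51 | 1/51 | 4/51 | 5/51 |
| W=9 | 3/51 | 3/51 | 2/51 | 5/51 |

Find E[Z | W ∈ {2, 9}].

P(W ∈ {2, 9}) = 20/51.
Σ Z·P over the event = 1·(2/51) + 3·(5/51) + 0·(3/51) + 1·(3/51) + 3·(2/51) + 7·(5/51) = 61/51.
E[Z | W ∈ {2, 9}] = (61/51) / (20/51) = 61/20.

61/20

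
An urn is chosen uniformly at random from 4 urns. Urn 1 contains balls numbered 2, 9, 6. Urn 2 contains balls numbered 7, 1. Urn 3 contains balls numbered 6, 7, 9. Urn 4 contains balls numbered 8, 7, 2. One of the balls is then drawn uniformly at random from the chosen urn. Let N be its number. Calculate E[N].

E[N | urn 1] = (2+9+6)/3 = 17/3.
E[N | urn 2] = (7+1)/2 = 4.
E[N | urn 3] = (6+7+9)/3 = 22/3.
E[N | urn 4] = (8+7+2)/3 = 17/3.
By the law of total expectation,
E[N] = (1/4)·(17/3) + (1/4)·(4) + (1/4)·(22/3) + (1/4)·(17/3) = 17/3.

17/3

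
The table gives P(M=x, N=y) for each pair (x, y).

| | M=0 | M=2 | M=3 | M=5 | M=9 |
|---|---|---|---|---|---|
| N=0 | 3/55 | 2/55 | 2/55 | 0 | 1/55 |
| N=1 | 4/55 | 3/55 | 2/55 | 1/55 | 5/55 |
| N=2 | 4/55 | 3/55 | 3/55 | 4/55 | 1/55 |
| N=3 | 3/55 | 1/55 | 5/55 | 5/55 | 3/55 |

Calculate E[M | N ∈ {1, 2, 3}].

175/47

P(N ∈ {1, 2, 3}) = 47/55.
Summing M·P(M=x,N=y) over the conditioning event gives 35/11.
E[M | N ∈ {1, 2, 3}] = (35/11) / (47/55) = 175/47.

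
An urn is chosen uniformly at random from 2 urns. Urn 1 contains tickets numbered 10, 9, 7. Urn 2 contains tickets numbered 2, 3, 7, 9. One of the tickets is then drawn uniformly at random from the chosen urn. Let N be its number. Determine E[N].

167/24

E[N | urn 1] = (10+9+7)/3 = 26/3.
E[N | urn 2] = (2+3+7+9)/4 = 21/4.
By the law of total expectation,
E[N] = (1/2)·(26/3) + (1/2)·(21/4) = 167/24.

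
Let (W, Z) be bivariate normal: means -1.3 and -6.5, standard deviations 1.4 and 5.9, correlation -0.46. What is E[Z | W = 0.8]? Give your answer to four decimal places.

-10.5710

E[Z | W=x] = μ_Z + ρ(σ_Z/σ_W)(x − μ_W) for jointly normal variables.
E[Z | W=0.8] = -6.5 + (-0.46)·(5.9/1.4)·(0.8 − (-1.3)) = -6.5 + (-1.93857)·(2.1) = -10.5710.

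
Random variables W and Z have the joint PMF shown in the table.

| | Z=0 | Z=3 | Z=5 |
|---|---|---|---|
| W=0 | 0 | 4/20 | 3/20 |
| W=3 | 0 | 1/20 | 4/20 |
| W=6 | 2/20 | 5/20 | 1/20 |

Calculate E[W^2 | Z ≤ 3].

P(Z ≤ 3) = 3/5.
Σ W^2·P over the event = 0·(4/20) + 9·(1/20) + 36·(2/20) + 36·(5/20) = 261/20.
E[W^2 | Z ≤ 3] = (261/20) / (3/5) = 87/4.

87/4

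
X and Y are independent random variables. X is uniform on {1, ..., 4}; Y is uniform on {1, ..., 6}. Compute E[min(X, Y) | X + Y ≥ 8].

Outcomes with X + Y ≥ 8: (2,6), (3,5), (3,6), (4,4), (4,5), (4,6), each with probability 1/24.
E[min(X, Y) | X + Y ≥ 8] = (2 + 3 + 3 + 4 + 4 + 4) / 6 = 10/3.

10/3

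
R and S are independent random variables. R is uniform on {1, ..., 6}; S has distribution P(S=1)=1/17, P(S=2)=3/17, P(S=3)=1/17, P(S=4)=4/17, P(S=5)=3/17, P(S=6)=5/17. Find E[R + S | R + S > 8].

P(R + S > 8) = 19/51.
Summing (R+S)·P(x,y) over outcomes with R + S > 8 gives 385/102.
E[R + S | R + S > 8] = (385/102) / (19/51) = 385/38.

385/38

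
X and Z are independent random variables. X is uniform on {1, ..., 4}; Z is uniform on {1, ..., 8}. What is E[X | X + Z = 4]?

2

Outcomes with X + Z = 4: (1,3), (2,2), (3,1), each with probability 1/32.
E[X | X + Z = 4] = (1 + 2 + 3) / 3 = 2.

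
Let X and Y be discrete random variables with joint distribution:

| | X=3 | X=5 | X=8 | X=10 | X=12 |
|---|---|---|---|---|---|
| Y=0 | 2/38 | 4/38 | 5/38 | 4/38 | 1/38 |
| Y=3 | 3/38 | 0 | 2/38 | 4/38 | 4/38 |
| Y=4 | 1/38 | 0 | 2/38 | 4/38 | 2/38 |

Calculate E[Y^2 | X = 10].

25/3

P(X = 10) = 6/19.
Σ Y^2·P over the event = 0·(4/38) + 9·(4/38) + 16·(4/38) = 50/19.
E[Y^2 | X = 10] = (50/19) / (6/19) = 25/3.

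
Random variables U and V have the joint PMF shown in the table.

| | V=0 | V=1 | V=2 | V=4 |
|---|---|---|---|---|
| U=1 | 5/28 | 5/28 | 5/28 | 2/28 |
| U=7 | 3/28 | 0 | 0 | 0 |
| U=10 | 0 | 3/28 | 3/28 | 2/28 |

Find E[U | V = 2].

35/8

P(V = 2) = 2/7.
Summing U·P(U=x,V=y) over the conditioning event gives 5/4.
E[U | V = 2] = (5/4) / (2/7) = 35/8.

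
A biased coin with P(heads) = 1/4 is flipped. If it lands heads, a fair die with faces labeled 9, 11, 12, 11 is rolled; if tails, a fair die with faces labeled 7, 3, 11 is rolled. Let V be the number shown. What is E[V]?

E[V | heads] = (9+11+12+11)/4 = 43/4.
E[V | tails] = (7+3+11)/3 = 7.
E[V] = (1/4)·(43/4) + (3/4)·(7) = 127/16.

127/16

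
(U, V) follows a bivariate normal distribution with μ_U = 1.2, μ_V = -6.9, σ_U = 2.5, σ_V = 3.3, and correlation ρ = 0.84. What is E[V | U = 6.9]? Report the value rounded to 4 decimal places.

-0.5798

E[V | U=x] = μ_V + ρ(σ_V/σ_U)(x − μ_U) for jointly normal variables.
E[V | U=6.9] = -6.9 + (0.84)·(3.3/2.5)·(6.9 − (1.2)) = -6.9 + (1.1088)·(5.7) = -0.5798.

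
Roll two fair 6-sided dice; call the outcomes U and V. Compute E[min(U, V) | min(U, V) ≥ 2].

P(min(U, V) ≥ 2) = 25/36.
Summing min(U,V)·P(x,y) over outcomes with min(U, V) ≥ 2 gives 20/9.
E[min(U, V) | min(U, V) ≥ 2] = (20/9) / (25/36) = 16/5.

16/5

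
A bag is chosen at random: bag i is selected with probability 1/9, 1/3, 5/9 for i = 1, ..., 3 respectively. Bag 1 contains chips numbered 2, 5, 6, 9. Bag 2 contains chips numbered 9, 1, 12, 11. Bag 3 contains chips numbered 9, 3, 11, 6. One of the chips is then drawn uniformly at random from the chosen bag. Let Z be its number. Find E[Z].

133/18

E[Z | bag 1] = (2+5+6+9)/4 = 11/2.
E[Z | bag 2] = (9+1+12+11)/4 = 33/4.
E[Z | bag 3] = (9+3+11+6)/4 = 29/4.
E[Z] = (1/9)·(11/2) + (1/3)·(33/4) + (5/9)·(29/4) = 133/18.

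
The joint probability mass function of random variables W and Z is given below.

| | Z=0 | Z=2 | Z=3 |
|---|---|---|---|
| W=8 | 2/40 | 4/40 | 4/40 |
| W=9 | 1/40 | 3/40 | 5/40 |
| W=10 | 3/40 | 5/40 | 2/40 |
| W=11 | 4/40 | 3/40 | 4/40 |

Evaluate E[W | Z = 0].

P(Z = 0) = 1/4.
Σ W·P over the event = 8·(2/40) + 9·(1/40) + 10·(3/40) + 11·(4/40) = 99/40.
E[W | Z = 0] = (99/40) / (1/4) = 99/10.

99/10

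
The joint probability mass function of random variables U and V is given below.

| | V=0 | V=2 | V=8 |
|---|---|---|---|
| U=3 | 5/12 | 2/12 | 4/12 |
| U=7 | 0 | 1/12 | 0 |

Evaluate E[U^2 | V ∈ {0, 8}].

P(V ∈ {0, 8}) = 3/4.
Σ U^2·P over the event = 9·(5/12) + 9·(4/12) = 27/4.
E[U^2 | V ∈ {0, 8}] = (27/4) / (3/4) = 9.

9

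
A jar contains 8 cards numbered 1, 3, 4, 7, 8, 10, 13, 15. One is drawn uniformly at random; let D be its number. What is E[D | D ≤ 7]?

15/4

P(D ≤ 7) = 1/2.
Σ over the event: 1·1/8 + 3·1/8 + 4·1/8 + 7·1/8 = 15/8.
E[D | D ≤ 7] = (15/8) / (1/2) = 15/4.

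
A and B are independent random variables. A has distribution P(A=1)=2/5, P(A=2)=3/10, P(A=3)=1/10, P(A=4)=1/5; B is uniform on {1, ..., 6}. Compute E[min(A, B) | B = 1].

P(B = 1) = 1/6.
Summing min(A,B)·P(x,y) over outcomes with B = 1 gives 1/6.
E[min(A, B) | B = 1] = (1/6) / (1/6) = 1.

1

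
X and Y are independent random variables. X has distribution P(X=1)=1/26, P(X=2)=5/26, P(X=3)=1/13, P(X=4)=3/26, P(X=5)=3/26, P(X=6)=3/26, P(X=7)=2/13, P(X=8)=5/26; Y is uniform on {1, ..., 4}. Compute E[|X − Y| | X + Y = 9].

P(X + Y = 9) = 15/104.
Summing |X−Y|·P(x,y) over outcomes with X + Y = 9 gives 67/104.
E[|X − Y| | X + Y = 9] = (67/104) / (15/104) = 67/15.

67/15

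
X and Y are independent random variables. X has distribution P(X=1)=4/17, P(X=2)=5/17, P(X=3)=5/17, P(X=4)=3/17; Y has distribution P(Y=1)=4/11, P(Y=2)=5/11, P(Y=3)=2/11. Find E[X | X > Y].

307/98

P(X > Y) = 98/187.
Summing X·P(x,y) over outcomes with X > Y gives 307/187.
E[X | X > Y] = (307/187) / (98/187) = 307/98.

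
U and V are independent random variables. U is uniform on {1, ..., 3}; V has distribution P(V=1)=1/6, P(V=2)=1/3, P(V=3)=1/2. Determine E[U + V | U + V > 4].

43/8

P(U + V > 4) = 4/9.
Summing (U+V)·P(x,y) over outcomes with U + V > 4 gives 43/18.
E[U + V | U + V > 4] = (43/18) / (4/9) = 43/8.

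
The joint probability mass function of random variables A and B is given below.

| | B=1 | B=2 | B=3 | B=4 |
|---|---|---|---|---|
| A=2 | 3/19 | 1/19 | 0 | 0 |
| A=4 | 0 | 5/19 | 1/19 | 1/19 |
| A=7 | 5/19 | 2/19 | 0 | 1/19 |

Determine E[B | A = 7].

P(A = 7) = 8/19.
Σ B·P over the event = 1·(5/19) + 2·(2/19) + 4·(1/19) = 13/19.
E[B | A = 7] = (13/19) / (8/19) = 13/8.

13/8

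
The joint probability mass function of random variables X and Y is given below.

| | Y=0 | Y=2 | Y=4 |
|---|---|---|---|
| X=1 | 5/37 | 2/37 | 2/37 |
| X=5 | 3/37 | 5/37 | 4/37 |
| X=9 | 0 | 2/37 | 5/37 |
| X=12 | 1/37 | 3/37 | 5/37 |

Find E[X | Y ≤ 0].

32/9

P(Y ≤ 0) = 9/37.
Summing X·P(X=x,Y=y) over the conditioning event gives 32/37.
E[X | Y ≤ 0] = (32/37) / (9/37) = 32/9.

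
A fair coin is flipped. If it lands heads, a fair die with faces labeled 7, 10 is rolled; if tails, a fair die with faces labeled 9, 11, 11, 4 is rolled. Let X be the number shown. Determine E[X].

E[X | heads] = (7+10)/2 = 17/2.
E[X | tails] = (9+11+11+4)/4 = 35/4.
E[X] = (1/2)·(17/2) + (1/2)·(35/4) = 69/8.

69/8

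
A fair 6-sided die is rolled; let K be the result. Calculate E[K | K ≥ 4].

5

Given K ≥ 4, K is equally likely to be any of {4, 5, 6}.
E[K | K ≥ 4] = (4 + 5 + 6) / 3 = 5.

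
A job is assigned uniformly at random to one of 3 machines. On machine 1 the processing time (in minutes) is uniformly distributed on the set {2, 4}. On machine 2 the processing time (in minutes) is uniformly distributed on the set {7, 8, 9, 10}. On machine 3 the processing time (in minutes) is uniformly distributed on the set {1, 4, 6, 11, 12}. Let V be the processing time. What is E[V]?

61/10

E[V | machine 1] = (2+4)/2 = 3.
E[V | machine 2] = (7+8+9+10)/4 = 17/2.
E[V | machine 3] = (1+4+6+11+12)/5 = 34/5.
E[V] = (1/3)·(3) + (1/3)·(17/2) + (1/3)·(34/5) = 61/10.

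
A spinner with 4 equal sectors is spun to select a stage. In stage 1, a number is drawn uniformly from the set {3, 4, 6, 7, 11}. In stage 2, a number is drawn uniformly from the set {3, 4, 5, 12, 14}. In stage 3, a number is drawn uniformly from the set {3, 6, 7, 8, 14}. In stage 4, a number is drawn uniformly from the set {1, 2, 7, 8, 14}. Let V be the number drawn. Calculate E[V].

139/20

E[V | stage 1] = (3+4+6+7+11)/5 = 31/5.
E[V | stage 2] = (3+4+5+12+14)/5 = 38/5.
E[V | stage 3] = (3+6+7+8+14)/5 = 38/5.
E[V | stage 4] = (1+2+7+8+14)/5 = 32/5.
By the law of total expectation,
E[V] = (1/4)·(31/5) + (1/4)·(38/5) + (1/4)·(38/5) + (1/4)·(32/5) = 139/20.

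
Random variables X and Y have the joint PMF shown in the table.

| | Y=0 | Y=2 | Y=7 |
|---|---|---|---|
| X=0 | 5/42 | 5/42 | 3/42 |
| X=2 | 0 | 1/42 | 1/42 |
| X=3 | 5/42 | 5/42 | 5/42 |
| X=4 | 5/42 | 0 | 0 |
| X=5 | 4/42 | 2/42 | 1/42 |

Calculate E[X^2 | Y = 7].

P(Y = 7) = 5/21.
Σ X^2·P over the event = 0·(3/42) + 4·(1/42) + 9·(5/42) + 25·(1/42) = 37/21.
E[X^2 | Y = 7] = (37/21) / (5/21) = 37/5.

37/5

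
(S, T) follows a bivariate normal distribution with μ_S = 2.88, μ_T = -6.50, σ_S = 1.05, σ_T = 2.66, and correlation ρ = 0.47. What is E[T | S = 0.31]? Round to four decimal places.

The regression of T on S has slope ρ·σ_T/σ_S and passes through (μ_S, μ_T).
E[T | S=0.31] = -6.50 + (0.47)·(2.66/1.05)·(0.31 − (2.88)) = -6.50 + (1.19067)·(-2.57) = -9.5600.

-9.5600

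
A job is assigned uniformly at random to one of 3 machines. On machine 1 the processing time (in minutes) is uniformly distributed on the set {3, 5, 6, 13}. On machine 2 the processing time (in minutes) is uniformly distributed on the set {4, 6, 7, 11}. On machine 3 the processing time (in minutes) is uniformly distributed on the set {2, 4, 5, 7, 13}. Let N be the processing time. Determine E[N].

E[N | machine 1] = (3+5+6+13)/4 = 27/4.
E[N | machine 2] = (4+6+7+11)/4 = 7.
E[N | machine 3] = (2+4+5+7+13)/5 = 31/5.
E[N] = (1/3)·(27/4) + (1/3)·(7) + (1/3)·(31/5) = 133/20.

133/20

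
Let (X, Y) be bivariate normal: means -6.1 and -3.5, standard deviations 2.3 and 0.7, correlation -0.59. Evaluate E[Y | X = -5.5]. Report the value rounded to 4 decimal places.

E[Y | X=x] = μ_Y + ρ(σ_Y/σ_X)(x − μ_X) for jointly normal variables.
E[Y | X=-5.5] = -3.5 + (-0.59)·(0.7/2.3)·(-5.5 − (-6.1)) = -3.5 + (-0.17957)·(0.6) = -3.6077.

-3.6077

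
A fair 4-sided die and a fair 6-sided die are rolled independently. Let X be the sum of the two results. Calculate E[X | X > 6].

8

P(X > 6) = 5/12.
Σ over the event: 7·1/6 + 8·1/8 + 9·1/12 + 10·1/24 = 10/3.
E[X | X > 6] = (10/3) / (5/12) = 8.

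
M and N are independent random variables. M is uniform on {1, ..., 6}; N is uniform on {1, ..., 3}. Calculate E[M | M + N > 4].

P(M + N > 4) = 2/3.
Summing M·P(x,y) over outcomes with M + N > 4 gives 53/18.
E[M | M + N > 4] = (53/18) / (2/3) = 53/12.

53/12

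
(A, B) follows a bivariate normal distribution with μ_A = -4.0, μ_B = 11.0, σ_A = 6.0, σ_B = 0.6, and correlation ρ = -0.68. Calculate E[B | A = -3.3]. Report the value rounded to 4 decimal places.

10.9524

E[B | A=x] = μ_B + ρ(σ_B/σ_A)(x − μ_A) for jointly normal variables.
E[B | A=-3.3] = 11.0 + (-0.68)·(0.6/6.0)·(-3.3 − (-4.0)) = 11.0 + (-0.068)·(0.7) = 10.9524.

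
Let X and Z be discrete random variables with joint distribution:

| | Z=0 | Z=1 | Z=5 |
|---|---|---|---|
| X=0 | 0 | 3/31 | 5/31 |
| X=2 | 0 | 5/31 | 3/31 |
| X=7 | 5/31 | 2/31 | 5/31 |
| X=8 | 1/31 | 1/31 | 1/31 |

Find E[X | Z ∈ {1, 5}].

P(Z ∈ {1, 5}) = 25/31.
Σ X·P over the event = 0·(3/31) + 0·(5/31) + 2·(5/31) + 2·(3/31) + 7·(2/31) + 7·(5/31) + 8·(1/31) + 8·(1/31) = 81/31.
E[X | Z ∈ {1, 5}] = (81/31) / (25/31) = 81/25.

81/25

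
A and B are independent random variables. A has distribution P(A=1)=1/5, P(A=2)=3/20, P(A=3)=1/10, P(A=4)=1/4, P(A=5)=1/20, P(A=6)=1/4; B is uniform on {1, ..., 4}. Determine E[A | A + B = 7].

P(A + B = 7) = 13/80.
Summing A·P(x,y) over outcomes with A + B = 7 gives 61/80.
E[A | A + B = 7] = (61/80) / (13/80) = 61/13.

61/13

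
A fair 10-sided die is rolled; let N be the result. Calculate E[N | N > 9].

10

Given N > 9, N is equally likely to be any of {10}.
E[N | N > 9] = (10) / 1 = 10.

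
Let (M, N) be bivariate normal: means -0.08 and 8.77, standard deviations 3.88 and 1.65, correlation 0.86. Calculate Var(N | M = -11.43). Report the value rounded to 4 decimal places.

Var(N | M=x) = (1 − ρ²)·σ_N².
Var(N | M=-11.43) = (1.65)²·(1 − (0.86)²) = 2.7225·0.2604 = 0.7089.

0.7089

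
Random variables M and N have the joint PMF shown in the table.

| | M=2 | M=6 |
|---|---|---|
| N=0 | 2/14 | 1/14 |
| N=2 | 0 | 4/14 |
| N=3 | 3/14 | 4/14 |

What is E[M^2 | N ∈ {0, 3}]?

20

P(N ∈ {0, 3}) = 5/7.
Σ M^2·P over the event = 4·(2/14) + 4·(3/14) + 36·(1/14) + 36·(4/14) = 100/7.
E[M^2 | N ∈ {0, 3}] = (100/7) / (5/7) = 20.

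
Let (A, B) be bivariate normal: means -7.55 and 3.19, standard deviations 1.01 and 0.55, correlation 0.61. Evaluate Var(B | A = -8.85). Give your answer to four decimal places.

Var(B | A=x) = (1 − ρ²)·σ_B².
Var(B | A=-8.85) = (0.55)²·(1 − (0.61)²) = 0.3025·0.6279 = 0.1899.

0.1899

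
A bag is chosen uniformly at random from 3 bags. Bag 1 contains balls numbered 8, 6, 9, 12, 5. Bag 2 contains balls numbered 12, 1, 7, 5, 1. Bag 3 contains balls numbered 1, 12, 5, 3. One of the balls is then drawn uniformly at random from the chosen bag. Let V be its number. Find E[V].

123/20

E[V | bag 1] = (8+6+9+12+5)/5 = 8.
E[V | bag 2] = (12+1+7+5+1)/5 = 26/5.
E[V | bag 3] = (1+12+5+3)/4 = 21/4.
E[V] = (1/3)·(8) + (1/3)·(26/5) + (1/3)·(21/4) = 123/20.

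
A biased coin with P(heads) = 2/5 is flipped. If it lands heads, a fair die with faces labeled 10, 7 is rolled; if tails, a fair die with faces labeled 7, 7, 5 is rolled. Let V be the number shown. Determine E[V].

E[V | heads] = (10+7)/2 = 17/2.
E[V | tails] = (7+7+5)/3 = 19/3.
E[V] = (2/5)·(17/2) + (3/5)·(19/3) = 36/5.

36/5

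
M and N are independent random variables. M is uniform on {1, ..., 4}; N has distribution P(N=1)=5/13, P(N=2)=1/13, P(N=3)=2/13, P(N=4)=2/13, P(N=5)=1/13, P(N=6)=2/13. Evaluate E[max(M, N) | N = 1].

5/2

P(N = 1) = 5/13.
Summing max(M,N)·P(x,y) over outcomes with N = 1 gives 25/26.
E[max(M, N) | N = 1] = (25/26) / (5/13) = 5/2.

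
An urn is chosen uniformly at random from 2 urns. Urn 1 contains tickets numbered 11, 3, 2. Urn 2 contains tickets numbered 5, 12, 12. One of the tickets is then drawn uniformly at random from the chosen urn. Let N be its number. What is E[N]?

15/2

E[N | urn 1] = (11+3+2)/3 = 16/3.
E[N | urn 2] = (5+12+12)/3 = 29/3.
By the law of total expectation,
E[N] = (1/2)·(16/3) + (1/2)·(29/3) = 15/2.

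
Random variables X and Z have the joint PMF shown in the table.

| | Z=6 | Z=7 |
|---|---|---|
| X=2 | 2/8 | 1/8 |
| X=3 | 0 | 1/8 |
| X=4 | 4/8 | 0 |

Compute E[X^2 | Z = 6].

P(Z = 6) = 3/4.
Σ X^2·P over the event = 4·(2/8) + 16·(4/8) = 9.
E[X^2 | Z = 6] = (9) / (3/4) = 12.

12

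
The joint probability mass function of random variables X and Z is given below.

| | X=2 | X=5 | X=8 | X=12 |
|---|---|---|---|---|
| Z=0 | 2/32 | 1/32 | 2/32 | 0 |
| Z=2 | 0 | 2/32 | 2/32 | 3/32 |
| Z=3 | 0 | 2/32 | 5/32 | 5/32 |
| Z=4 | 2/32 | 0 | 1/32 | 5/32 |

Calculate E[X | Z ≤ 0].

5

P(Z ≤ 0) = 5/32.
Σ X·P over the event = 2·(2/32) + 5·(1/32) + 8·(2/32) = 25/32.
E[X | Z ≤ 0] = (25/32) / (5/32) = 5.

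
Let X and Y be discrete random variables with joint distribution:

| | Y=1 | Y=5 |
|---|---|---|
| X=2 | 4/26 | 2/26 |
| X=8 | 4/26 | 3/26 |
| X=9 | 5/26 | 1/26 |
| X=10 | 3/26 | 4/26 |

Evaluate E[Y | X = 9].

5/3

P(X = 9) = 3/13.
Summing Y·P(X=x,Y=y) over the conditioning event gives 5/13.
E[Y | X = 9] = (5/13) / (3/13) = 5/3.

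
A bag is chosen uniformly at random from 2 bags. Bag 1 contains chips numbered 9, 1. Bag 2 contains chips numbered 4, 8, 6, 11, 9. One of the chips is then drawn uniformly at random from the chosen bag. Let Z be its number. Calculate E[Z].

63/10

E[Z | bag 1] = (9+1)/2 = 5.
E[Z | bag 2] = (4+8+6+11+9)/5 = 38/5.
E[Z] = (1/2)·(5) + (1/2)·(38/5) = 63/10.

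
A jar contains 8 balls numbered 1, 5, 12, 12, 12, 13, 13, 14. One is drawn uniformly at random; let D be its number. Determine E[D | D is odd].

8

P(D is odd) = 1/2.
Σ over the event: 1·1/8 + 5·1/8 + 13·1/4 = 4.
E[D | D is odd] = (4) / (1/2) = 8.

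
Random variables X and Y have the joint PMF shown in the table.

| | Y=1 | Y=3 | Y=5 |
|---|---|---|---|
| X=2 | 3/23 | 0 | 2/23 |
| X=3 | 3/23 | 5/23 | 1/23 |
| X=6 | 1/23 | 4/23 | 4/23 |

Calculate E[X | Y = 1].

3

P(Y = 1) = 7/23.
Σ X·P over the event = 2·(3/23) + 3·(3/23) + 6·(1/23) = 21/23.
E[X | Y = 1] = (21/23) / (7/23) = 3.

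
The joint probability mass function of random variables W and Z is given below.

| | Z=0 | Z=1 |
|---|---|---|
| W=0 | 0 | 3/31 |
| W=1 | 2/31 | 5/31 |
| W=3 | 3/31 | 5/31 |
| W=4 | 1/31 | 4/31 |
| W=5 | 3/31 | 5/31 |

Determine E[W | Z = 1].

61/22

P(Z = 1) = 22/31.
Σ W·P over the event = 0·(3/31) + 1·(5/31) + 3·(5/31) + 4·(4/31) + 5·(5/31) = 61/31.
E[W | Z = 1] = (61/31) / (22/31) = 61/22.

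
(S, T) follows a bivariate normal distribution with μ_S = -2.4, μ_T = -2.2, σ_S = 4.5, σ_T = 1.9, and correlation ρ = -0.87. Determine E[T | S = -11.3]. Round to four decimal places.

For a bivariate normal, E[T | S=x] = μ_T + ρ·(σ_T/σ_S)·(x − μ_S).
E[T | S=-11.3] = -2.2 + (-0.87)·(1.9/4.5)·(-11.3 − (-2.4)) = -2.2 + (-0.367333)·(-8.9) = 1.0693.

1.0693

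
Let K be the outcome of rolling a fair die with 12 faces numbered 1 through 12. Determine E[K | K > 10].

23/2

Given K > 10, K is equally likely to be any of {11, 12}.
E[K | K > 10] = (11 + 12) / 2 = 23/2.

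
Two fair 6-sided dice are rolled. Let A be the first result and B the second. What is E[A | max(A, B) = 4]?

P(max(A, B) = 4) = 7/36.
Summing A·P(x,y) over outcomes with max(A, B) = 4 gives 11/18.
E[A | max(A, B) = 4] = (11/18) / (7/36) = 22/7.

22/7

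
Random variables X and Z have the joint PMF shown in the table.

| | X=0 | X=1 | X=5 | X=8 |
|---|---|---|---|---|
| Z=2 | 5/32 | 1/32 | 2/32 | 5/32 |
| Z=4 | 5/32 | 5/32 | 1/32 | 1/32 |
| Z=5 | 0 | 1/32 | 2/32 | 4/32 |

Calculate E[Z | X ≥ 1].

79/22

P(X ≥ 1) = 11/16.
Summing Z·P(X=x,Z=y) over the conditioning event gives 79/32.
E[Z | X ≥ 1] = (79/32) / (11/16) = 79/22.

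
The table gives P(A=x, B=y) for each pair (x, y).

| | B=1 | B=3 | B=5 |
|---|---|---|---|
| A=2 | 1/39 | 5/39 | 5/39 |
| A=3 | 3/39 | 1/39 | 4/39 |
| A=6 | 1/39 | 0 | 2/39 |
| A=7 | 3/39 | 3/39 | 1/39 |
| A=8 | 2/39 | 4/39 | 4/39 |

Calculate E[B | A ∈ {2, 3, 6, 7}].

P(A ∈ {2, 3, 6, 7}) = 29/39.
Summing B·P(A=x,B=y) over the conditioning event gives 95/39.
E[B | A ∈ {2, 3, 6, 7}] = (95/39) / (29/39) = 95/29.

95/29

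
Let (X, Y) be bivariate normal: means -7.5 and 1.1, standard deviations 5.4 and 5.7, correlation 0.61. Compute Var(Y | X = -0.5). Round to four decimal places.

The conditional variance in a bivariate normal is σ_Y²(1 − ρ²), independent of x.
Var(Y | X=-0.5) = (5.7)²·(1 − (0.61)²) = 32.49·0.6279 = 20.4005.

20.4005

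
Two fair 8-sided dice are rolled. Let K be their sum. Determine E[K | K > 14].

P(K > 14) = 3/64.
Σ over the event: 15·1/32 + 16·1/64 = 23/32.
E[K | K > 14] = (23/32) / (3/64) = 46/3.

46/3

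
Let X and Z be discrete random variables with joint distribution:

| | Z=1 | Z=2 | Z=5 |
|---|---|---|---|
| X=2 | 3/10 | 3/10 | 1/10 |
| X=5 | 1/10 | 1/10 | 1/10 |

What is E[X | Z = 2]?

11/4

P(Z = 2) = 2/5.
Σ X·P over the event = 2·(3/10) + 5·(1/10) = 11/10.
E[X | Z = 2] = (11/10) / (2/5) = 11/4.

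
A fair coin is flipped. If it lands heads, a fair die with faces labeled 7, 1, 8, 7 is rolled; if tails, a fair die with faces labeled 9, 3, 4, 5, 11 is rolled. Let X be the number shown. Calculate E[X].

E[X | heads] = (7+1+8+7)/4 = 23/4.
E[X | tails] = (9+3+4+5+11)/5 = 32/5.
E[X] = (1/2)·(23/4) + (1/2)·(32/5) = 243/40.

243/40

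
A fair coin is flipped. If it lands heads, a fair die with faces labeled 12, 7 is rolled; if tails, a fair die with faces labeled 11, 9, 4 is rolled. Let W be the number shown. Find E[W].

E[W | heads] = (12+7)/2 = 19/2.
E[W | tails] = (11+9+4)/3 = 8.
By the law of total expectation,
E[W] = (1/2)·(19/2) + (1/2)·(8) = 35/4.

35/4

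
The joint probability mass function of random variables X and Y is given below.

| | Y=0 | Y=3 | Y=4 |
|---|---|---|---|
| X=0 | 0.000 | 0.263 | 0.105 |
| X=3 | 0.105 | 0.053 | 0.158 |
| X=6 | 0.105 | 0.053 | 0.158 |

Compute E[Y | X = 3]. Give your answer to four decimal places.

P(X = 3) = 0.316.
Summing Y·P(X=x,Y=y) over the conditioning event gives 0.791.
E[Y | X = 3] = (0.791) / (0.316) = 2.5032.

2.5032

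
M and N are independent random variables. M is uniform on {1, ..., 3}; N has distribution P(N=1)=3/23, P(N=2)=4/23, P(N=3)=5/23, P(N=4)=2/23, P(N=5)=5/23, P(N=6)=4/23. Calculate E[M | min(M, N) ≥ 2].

P(min(M, N) ≥ 2) = 40/69.
Summing M·P(x,y) over outcomes with min(M, N) ≥ 2 gives 100/69.
E[M | min(M, N) ≥ 2] = (100/69) / (40/69) = 5/2.

5/2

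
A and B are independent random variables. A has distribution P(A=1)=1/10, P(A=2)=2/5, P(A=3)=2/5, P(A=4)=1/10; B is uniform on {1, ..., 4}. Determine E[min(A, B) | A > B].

P(A > B) = 3/8.
Summing min(A,B)·P(x,y) over outcomes with A > B gives 11/20.
E[min(A, B) | A > B] = (11/20) / (3/8) = 22/15.

22/15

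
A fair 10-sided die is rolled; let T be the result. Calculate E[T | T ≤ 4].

Given T ≤ 4, T is equally likely to be any of {1, 2, 3, 4}.
E[T | T ≤ 4] = (1 + 2 + 3 + 4) / 4 = 5/2.

5/2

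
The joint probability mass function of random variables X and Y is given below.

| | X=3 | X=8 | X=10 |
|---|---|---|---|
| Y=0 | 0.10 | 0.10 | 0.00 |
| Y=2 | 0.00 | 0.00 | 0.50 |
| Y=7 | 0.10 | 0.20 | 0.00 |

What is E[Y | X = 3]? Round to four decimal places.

3.5000

P(X = 3) = 0.20.
Summing Y·P(X=x,Y=y) over the conditioning event gives 0.70.
E[Y | X = 3] = (0.70) / (0.20) = 3.5000.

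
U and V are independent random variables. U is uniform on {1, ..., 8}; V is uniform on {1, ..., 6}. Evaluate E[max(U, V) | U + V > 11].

22/3

Outcomes with U + V > 11: (6,6), (7,5), (7,6), (8,4), (8,5), (8,6), each with probability 1/48.
E[max(U, V) | U + V > 11] = (6 + 7 + 7 + 8 + 8 + 8) / 6 = 22/3.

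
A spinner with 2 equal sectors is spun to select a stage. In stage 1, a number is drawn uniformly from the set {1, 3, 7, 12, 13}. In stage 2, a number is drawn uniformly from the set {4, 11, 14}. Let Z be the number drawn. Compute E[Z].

E[Z | stage 1] = (1+3+7+12+13)/5 = 36/5.
E[Z | stage 2] = (4+11+14)/3 = 29/3.
By the law of total expectation,
E[Z] = (1/2)·(36/5) + (1/2)·(29/3) = 253/30.

253/30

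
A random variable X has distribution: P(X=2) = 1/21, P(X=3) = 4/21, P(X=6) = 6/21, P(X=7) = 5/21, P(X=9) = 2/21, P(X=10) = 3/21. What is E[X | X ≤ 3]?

14/5

P(X ≤ 3) = 5/21.
Σ over the event: 2·1/21 + 3·4/21 = 2/3.
E[X | X ≤ 3] = (2/3) / (5/21) = 14/5.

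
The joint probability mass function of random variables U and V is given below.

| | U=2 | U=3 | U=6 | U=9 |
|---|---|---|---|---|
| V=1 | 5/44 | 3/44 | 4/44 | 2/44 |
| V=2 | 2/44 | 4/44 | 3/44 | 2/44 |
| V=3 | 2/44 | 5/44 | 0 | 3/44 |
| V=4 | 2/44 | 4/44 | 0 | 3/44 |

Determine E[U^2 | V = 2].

314/11

P(V = 2) = 1/4.
Σ U^2·P over the event = 4·(2/44) + 9·(4/44) + 36·(3/44) + 81·(2/44) = 157/22.
E[U^2 | V = 2] = (157/22) / (1/4) = 314/11.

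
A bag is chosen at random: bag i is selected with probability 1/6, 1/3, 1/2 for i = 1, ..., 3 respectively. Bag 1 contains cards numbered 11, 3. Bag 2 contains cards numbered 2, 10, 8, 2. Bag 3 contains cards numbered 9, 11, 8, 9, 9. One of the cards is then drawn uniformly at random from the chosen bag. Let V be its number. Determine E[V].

E[V | bag 1] = (11+3)/2 = 7.
E[V | bag 2] = (2+10+8+2)/4 = 11/2.
E[V | bag 3] = (9+11+8+9+9)/5 = 46/5.
By the law of total expectation,
E[V] = (1/6)·(7) + (1/3)·(11/2) + (1/2)·(46/5) = 38/5.

38/5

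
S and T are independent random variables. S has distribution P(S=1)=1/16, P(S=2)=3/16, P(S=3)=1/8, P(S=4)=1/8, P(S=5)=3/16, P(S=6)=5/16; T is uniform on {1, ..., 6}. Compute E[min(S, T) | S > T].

P(S > T) = 25/48.
Summing min(S,T)·P(x,y) over outcomes with S > T gives 21/16.
E[min(S, T) | S > T] = (21/16) / (25/48) = 63/25.

63/25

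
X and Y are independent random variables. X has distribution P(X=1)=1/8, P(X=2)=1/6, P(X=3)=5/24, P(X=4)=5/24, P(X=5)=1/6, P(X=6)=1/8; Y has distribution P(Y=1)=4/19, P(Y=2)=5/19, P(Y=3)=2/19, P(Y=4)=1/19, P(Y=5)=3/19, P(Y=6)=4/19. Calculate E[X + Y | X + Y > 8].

1174/117

P(X + Y > 8) = 39/152.
Summing (X+Y)·P(x,y) over outcomes with X + Y > 8 gives 587/228.
E[X + Y | X + Y > 8] = (587/228) / (39/152) = 1174/117.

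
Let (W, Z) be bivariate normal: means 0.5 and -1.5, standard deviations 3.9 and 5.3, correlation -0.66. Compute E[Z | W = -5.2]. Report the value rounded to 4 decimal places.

3.6125

The regression of Z on W has slope ρ·σ_Z/σ_W and passes through (μ_W, μ_Z).
E[Z | W=-5.2] = -1.5 + (-0.66)·(5.3/3.9)·(-5.2 − (0.5)) = -1.5 + (-0.896923)·(-5.7) = 3.6125.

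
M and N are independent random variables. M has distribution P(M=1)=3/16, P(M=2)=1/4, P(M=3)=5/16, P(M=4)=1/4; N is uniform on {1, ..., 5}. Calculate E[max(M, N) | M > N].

43/13

P(M > N) = 13/40.
Summing max(M,N)·P(x,y) over outcomes with M > N gives 43/40.
E[max(M, N) | M > N] = (43/40) / (13/40) = 43/13.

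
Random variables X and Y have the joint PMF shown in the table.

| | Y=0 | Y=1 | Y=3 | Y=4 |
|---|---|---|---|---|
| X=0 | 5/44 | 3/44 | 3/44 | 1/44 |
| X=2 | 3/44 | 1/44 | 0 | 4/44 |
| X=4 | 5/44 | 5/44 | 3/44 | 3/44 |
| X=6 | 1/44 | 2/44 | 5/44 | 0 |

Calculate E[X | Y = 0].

P(Y = 0) = 7/22.
Summing X·P(X=x,Y=y) over the conditioning event gives 8/11.
E[X | Y = 0] = (8/11) / (7/22) = 16/7.

16/7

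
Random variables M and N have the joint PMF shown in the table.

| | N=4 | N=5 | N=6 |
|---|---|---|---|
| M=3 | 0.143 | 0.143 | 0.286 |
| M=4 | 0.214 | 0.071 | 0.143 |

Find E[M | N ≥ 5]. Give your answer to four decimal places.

3.3328

P(N ≥ 5) = 0.643.
Σ M·P over the event = 3·(0.143) + 3·(0.286) + 4·(0.071) + 4·(0.143) = 2.143.
E[M | N ≥ 5] = (2.143) / (0.643) = 3.3328.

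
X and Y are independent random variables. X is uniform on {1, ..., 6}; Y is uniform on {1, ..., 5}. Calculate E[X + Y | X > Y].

7

P(X > Y) = 1/2.
Summing (X+Y)·P(x,y) over outcomes with X > Y gives 7/2.
E[X + Y | X > Y] = (7/2) / (1/2) = 7.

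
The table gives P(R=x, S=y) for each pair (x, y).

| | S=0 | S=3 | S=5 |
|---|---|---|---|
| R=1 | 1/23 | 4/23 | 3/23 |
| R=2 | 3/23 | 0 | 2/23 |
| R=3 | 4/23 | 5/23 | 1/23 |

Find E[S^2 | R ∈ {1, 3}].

181/18

P(R ∈ {1, 3}) = 18/23.
Σ S^2·P over the event = 0·(1/23) + 9·(4/23) + 25·(3/23) + 0·(4/23) + 9·(5/23) + 25·(1/23) = 181/23.
E[S^2 | R ∈ {1, 3}] = (181/23) / (18/23) = 181/18.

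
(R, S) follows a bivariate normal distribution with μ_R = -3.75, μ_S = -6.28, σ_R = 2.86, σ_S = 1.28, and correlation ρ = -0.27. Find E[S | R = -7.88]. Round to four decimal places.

-5.7809

E[S | R=x] = μ_S + ρ(σ_S/σ_R)(x − μ_R) for jointly normal variables.
E[S | R=-7.88] = -6.28 + (-0.27)·(1.28/2.86)·(-7.88 − (-3.75)) = -6.28 + (-0.12084)·(-4.13) = -5.7809.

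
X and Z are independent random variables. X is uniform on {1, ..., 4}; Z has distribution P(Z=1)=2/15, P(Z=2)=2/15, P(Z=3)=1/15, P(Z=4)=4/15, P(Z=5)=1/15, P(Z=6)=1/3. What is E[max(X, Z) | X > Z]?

36/11

P(X > Z) = 11/60.
Summing max(X,Z)·P(x,y) over outcomes with X > Z gives 3/5.
E[max(X, Z) | X > Z] = (3/5) / (11/60) = 36/11.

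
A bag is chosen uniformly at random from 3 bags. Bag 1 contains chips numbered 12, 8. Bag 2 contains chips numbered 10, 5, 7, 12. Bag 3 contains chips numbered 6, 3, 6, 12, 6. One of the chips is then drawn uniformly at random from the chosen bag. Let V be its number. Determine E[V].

E[V | bag 1] = (12+8)/2 = 10.
E[V | bag 2] = (10+5+7+12)/4 = 17/2.
E[V | bag 3] = (6+3+6+12+6)/5 = 33/5.
By the law of total expectation,
E[V] = (1/3)·(10) + (1/3)·(17/2) + (1/3)·(33/5) = 251/30.

251/30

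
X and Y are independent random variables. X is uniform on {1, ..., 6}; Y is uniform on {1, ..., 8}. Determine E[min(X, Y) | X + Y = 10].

18/5

Outcomes with X + Y = 10: (2,8), (3,7), (4,6), (5,5), (6,4), each with probability 1/48.
E[min(X, Y) | X + Y = 10] = (2 + 3 + 4 + 5 + 4) / 5 = 18/5.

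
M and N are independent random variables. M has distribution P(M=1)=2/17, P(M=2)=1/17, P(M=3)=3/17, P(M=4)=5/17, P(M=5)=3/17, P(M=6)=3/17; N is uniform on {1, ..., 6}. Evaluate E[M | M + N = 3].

4/3

P(M + N = 3) = 1/34.
Summing M·P(x,y) over outcomes with M + N = 3 gives 2/51.
E[M | M + N = 3] = (2/51) / (1/34) = 4/3.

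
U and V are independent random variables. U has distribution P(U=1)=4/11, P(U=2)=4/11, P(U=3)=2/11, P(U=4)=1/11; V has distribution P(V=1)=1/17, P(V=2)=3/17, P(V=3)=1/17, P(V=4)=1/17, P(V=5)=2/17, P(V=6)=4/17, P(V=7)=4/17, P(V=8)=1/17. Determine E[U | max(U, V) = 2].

P(max(U, V) = 2) = 28/187.
Summing U·P(x,y) over outcomes with max(U, V) = 2 gives 4/17.
E[U | max(U, V) = 2] = (4/17) / (28/187) = 11/7.

11/7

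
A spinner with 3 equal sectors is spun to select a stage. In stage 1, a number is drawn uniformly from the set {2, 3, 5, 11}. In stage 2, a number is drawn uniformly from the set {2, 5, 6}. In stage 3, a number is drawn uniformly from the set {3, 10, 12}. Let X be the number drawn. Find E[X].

E[X | stage 1] = (2+3+5+11)/4 = 21/4.
E[X | stage 2] = (2+5+6)/3 = 13/3.
E[X | stage 3] = (3+10+12)/3 = 25/3.
E[X] = (1/3)·(21/4) + (1/3)·(13/3) + (1/3)·(25/3) = 215/36.

215/36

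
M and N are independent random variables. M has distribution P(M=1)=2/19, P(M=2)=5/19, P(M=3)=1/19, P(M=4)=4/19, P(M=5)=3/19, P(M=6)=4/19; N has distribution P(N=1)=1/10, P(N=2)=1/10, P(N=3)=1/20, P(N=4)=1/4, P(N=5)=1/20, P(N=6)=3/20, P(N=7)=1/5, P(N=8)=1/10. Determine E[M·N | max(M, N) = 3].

P(max(M, N) = 3) = 3/95.
Summing MN·P(x,y) over outcomes with max(M, N) = 3 gives 63/380.
E[M·N | max(M, N) = 3] = (63/380) / (3/95) = 21/4.

21/4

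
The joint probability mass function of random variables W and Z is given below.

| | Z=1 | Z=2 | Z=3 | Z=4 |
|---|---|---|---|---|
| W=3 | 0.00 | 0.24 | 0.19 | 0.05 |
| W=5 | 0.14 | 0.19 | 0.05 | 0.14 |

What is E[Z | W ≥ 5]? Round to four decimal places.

P(W ≥ 5) = 0.52.
Σ Z·P over the event = 1·(0.14) + 2·(0.19) + 3·(0.05) + 4·(0.14) = 1.23.
E[Z | W ≥ 5] = (1.23) / (0.52) = 2.3654.

2.3654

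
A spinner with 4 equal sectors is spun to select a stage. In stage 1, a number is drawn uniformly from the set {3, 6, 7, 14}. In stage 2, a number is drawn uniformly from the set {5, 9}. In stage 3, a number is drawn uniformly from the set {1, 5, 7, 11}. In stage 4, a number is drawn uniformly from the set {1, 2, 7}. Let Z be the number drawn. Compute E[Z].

E[Z | stage 1] = (3+6+7+14)/4 = 15/2.
E[Z | stage 2] = (5+9)/2 = 7.
E[Z | stage 3] = (1+5+7+11)/4 = 6.
E[Z | stage 4] = (1+2+7)/3 = 10/3.
E[Z] = (1/4)·(15/2) + (1/4)·(7) + (1/4)·(6) + (1/4)·(10/3) = 143/24.

143/24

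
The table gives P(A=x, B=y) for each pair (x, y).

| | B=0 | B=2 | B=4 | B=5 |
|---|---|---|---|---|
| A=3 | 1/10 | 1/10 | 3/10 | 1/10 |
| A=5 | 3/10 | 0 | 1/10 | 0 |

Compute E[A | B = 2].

P(B = 2) = 1/10.
Summing A·P(A=x,B=y) over the conditioning event gives 3/10.
E[A | B = 2] = (3/10) / (1/10) = 3.

3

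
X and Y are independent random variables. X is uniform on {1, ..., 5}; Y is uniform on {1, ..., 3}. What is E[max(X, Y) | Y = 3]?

18/5

P(Y = 3) = 1/3.
Summing max(X,Y)·P(x,y) over outcomes with Y = 3 gives 6/5.
E[max(X, Y) | Y = 3] = (6/5) / (1/3) = 18/5.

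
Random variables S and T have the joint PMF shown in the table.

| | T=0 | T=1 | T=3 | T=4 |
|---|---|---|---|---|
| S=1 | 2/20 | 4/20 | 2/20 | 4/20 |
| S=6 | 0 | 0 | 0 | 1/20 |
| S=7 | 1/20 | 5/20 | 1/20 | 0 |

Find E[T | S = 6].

4

P(S = 6) = 1/20.
Σ T·P over the event = 4·(1/20) = 1/5.
E[T | S = 6] = (1/5) / (1/20) = 4.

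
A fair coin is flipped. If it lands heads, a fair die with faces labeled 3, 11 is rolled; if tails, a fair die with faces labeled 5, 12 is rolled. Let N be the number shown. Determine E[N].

E[N | heads] = (3+11)/2 = 7.
E[N | tails] = (5+12)/2 = 17/2.
E[N] = (1/2)·(7) + (1/2)·(17/2) = 31/4.

31/4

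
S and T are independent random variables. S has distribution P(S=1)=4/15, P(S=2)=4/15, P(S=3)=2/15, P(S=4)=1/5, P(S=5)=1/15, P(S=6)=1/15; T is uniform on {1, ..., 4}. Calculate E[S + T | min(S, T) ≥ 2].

P(min(S, T) ≥ 2) = 11/20.
Summing (S+T)·P(x,y) over outcomes with min(S, T) ≥ 2 gives 7/2.
E[S + T | min(S, T) ≥ 2] = (7/2) / (11/20) = 70/11.

70/11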